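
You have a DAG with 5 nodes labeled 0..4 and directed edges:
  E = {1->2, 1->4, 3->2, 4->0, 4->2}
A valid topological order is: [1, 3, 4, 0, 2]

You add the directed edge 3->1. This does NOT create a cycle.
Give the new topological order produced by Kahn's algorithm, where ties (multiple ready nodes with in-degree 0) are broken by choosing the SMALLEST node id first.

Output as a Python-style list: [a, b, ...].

Answer: [3, 1, 4, 0, 2]

Derivation:
Old toposort: [1, 3, 4, 0, 2]
Added edge: 3->1
Position of 3 (1) > position of 1 (0). Must reorder: 3 must now come before 1.
Run Kahn's algorithm (break ties by smallest node id):
  initial in-degrees: [1, 1, 3, 0, 1]
  ready (indeg=0): [3]
  pop 3: indeg[1]->0; indeg[2]->2 | ready=[1] | order so far=[3]
  pop 1: indeg[2]->1; indeg[4]->0 | ready=[4] | order so far=[3, 1]
  pop 4: indeg[0]->0; indeg[2]->0 | ready=[0, 2] | order so far=[3, 1, 4]
  pop 0: no out-edges | ready=[2] | order so far=[3, 1, 4, 0]
  pop 2: no out-edges | ready=[] | order so far=[3, 1, 4, 0, 2]
  Result: [3, 1, 4, 0, 2]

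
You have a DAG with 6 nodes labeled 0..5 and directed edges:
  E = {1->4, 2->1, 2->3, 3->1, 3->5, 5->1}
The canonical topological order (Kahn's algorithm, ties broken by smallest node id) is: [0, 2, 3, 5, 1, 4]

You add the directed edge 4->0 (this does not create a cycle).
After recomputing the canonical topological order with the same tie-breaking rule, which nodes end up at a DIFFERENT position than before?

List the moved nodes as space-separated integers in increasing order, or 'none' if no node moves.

Answer: 0 1 2 3 4 5

Derivation:
Old toposort: [0, 2, 3, 5, 1, 4]
Added edge 4->0
Recompute Kahn (smallest-id tiebreak):
  initial in-degrees: [1, 3, 0, 1, 1, 1]
  ready (indeg=0): [2]
  pop 2: indeg[1]->2; indeg[3]->0 | ready=[3] | order so far=[2]
  pop 3: indeg[1]->1; indeg[5]->0 | ready=[5] | order so far=[2, 3]
  pop 5: indeg[1]->0 | ready=[1] | order so far=[2, 3, 5]
  pop 1: indeg[4]->0 | ready=[4] | order so far=[2, 3, 5, 1]
  pop 4: indeg[0]->0 | ready=[0] | order so far=[2, 3, 5, 1, 4]
  pop 0: no out-edges | ready=[] | order so far=[2, 3, 5, 1, 4, 0]
New canonical toposort: [2, 3, 5, 1, 4, 0]
Compare positions:
  Node 0: index 0 -> 5 (moved)
  Node 1: index 4 -> 3 (moved)
  Node 2: index 1 -> 0 (moved)
  Node 3: index 2 -> 1 (moved)
  Node 4: index 5 -> 4 (moved)
  Node 5: index 3 -> 2 (moved)
Nodes that changed position: 0 1 2 3 4 5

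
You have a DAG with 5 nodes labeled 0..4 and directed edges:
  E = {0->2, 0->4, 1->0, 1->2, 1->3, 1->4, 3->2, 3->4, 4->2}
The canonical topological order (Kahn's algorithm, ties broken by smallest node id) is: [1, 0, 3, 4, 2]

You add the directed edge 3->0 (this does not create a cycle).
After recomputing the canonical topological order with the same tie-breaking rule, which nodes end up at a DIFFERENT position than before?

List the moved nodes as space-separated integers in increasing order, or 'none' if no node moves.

Old toposort: [1, 0, 3, 4, 2]
Added edge 3->0
Recompute Kahn (smallest-id tiebreak):
  initial in-degrees: [2, 0, 4, 1, 3]
  ready (indeg=0): [1]
  pop 1: indeg[0]->1; indeg[2]->3; indeg[3]->0; indeg[4]->2 | ready=[3] | order so far=[1]
  pop 3: indeg[0]->0; indeg[2]->2; indeg[4]->1 | ready=[0] | order so far=[1, 3]
  pop 0: indeg[2]->1; indeg[4]->0 | ready=[4] | order so far=[1, 3, 0]
  pop 4: indeg[2]->0 | ready=[2] | order so far=[1, 3, 0, 4]
  pop 2: no out-edges | ready=[] | order so far=[1, 3, 0, 4, 2]
New canonical toposort: [1, 3, 0, 4, 2]
Compare positions:
  Node 0: index 1 -> 2 (moved)
  Node 1: index 0 -> 0 (same)
  Node 2: index 4 -> 4 (same)
  Node 3: index 2 -> 1 (moved)
  Node 4: index 3 -> 3 (same)
Nodes that changed position: 0 3

Answer: 0 3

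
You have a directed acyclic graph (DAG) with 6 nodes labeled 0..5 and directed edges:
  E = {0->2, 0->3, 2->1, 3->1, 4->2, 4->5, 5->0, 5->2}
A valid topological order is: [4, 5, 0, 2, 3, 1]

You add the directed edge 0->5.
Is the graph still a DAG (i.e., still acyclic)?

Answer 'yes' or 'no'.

Given toposort: [4, 5, 0, 2, 3, 1]
Position of 0: index 2; position of 5: index 1
New edge 0->5: backward (u after v in old order)
Backward edge: old toposort is now invalid. Check if this creates a cycle.
Does 5 already reach 0? Reachable from 5: [0, 1, 2, 3, 5]. YES -> cycle!
Still a DAG? no

Answer: no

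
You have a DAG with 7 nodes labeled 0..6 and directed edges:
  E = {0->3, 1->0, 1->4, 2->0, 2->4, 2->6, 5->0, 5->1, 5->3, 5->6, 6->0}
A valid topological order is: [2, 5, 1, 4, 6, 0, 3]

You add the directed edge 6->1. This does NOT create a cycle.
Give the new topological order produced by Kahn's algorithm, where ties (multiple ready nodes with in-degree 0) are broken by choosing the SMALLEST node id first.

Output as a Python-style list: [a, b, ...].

Old toposort: [2, 5, 1, 4, 6, 0, 3]
Added edge: 6->1
Position of 6 (4) > position of 1 (2). Must reorder: 6 must now come before 1.
Run Kahn's algorithm (break ties by smallest node id):
  initial in-degrees: [4, 2, 0, 2, 2, 0, 2]
  ready (indeg=0): [2, 5]
  pop 2: indeg[0]->3; indeg[4]->1; indeg[6]->1 | ready=[5] | order so far=[2]
  pop 5: indeg[0]->2; indeg[1]->1; indeg[3]->1; indeg[6]->0 | ready=[6] | order so far=[2, 5]
  pop 6: indeg[0]->1; indeg[1]->0 | ready=[1] | order so far=[2, 5, 6]
  pop 1: indeg[0]->0; indeg[4]->0 | ready=[0, 4] | order so far=[2, 5, 6, 1]
  pop 0: indeg[3]->0 | ready=[3, 4] | order so far=[2, 5, 6, 1, 0]
  pop 3: no out-edges | ready=[4] | order so far=[2, 5, 6, 1, 0, 3]
  pop 4: no out-edges | ready=[] | order so far=[2, 5, 6, 1, 0, 3, 4]
  Result: [2, 5, 6, 1, 0, 3, 4]

Answer: [2, 5, 6, 1, 0, 3, 4]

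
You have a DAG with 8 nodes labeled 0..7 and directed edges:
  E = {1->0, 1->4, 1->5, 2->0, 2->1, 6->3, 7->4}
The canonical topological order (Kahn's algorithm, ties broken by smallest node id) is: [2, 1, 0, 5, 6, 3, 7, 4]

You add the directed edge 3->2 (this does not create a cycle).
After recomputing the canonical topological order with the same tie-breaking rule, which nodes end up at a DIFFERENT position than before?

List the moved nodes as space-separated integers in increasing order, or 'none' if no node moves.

Answer: 0 1 2 3 5 6

Derivation:
Old toposort: [2, 1, 0, 5, 6, 3, 7, 4]
Added edge 3->2
Recompute Kahn (smallest-id tiebreak):
  initial in-degrees: [2, 1, 1, 1, 2, 1, 0, 0]
  ready (indeg=0): [6, 7]
  pop 6: indeg[3]->0 | ready=[3, 7] | order so far=[6]
  pop 3: indeg[2]->0 | ready=[2, 7] | order so far=[6, 3]
  pop 2: indeg[0]->1; indeg[1]->0 | ready=[1, 7] | order so far=[6, 3, 2]
  pop 1: indeg[0]->0; indeg[4]->1; indeg[5]->0 | ready=[0, 5, 7] | order so far=[6, 3, 2, 1]
  pop 0: no out-edges | ready=[5, 7] | order so far=[6, 3, 2, 1, 0]
  pop 5: no out-edges | ready=[7] | order so far=[6, 3, 2, 1, 0, 5]
  pop 7: indeg[4]->0 | ready=[4] | order so far=[6, 3, 2, 1, 0, 5, 7]
  pop 4: no out-edges | ready=[] | order so far=[6, 3, 2, 1, 0, 5, 7, 4]
New canonical toposort: [6, 3, 2, 1, 0, 5, 7, 4]
Compare positions:
  Node 0: index 2 -> 4 (moved)
  Node 1: index 1 -> 3 (moved)
  Node 2: index 0 -> 2 (moved)
  Node 3: index 5 -> 1 (moved)
  Node 4: index 7 -> 7 (same)
  Node 5: index 3 -> 5 (moved)
  Node 6: index 4 -> 0 (moved)
  Node 7: index 6 -> 6 (same)
Nodes that changed position: 0 1 2 3 5 6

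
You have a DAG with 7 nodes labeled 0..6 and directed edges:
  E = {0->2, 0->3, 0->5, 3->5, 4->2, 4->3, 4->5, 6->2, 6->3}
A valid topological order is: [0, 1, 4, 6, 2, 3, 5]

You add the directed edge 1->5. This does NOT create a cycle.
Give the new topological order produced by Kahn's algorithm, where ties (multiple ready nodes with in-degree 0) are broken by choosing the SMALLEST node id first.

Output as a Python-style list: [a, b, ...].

Answer: [0, 1, 4, 6, 2, 3, 5]

Derivation:
Old toposort: [0, 1, 4, 6, 2, 3, 5]
Added edge: 1->5
Position of 1 (1) < position of 5 (6). Old order still valid.
Run Kahn's algorithm (break ties by smallest node id):
  initial in-degrees: [0, 0, 3, 3, 0, 4, 0]
  ready (indeg=0): [0, 1, 4, 6]
  pop 0: indeg[2]->2; indeg[3]->2; indeg[5]->3 | ready=[1, 4, 6] | order so far=[0]
  pop 1: indeg[5]->2 | ready=[4, 6] | order so far=[0, 1]
  pop 4: indeg[2]->1; indeg[3]->1; indeg[5]->1 | ready=[6] | order so far=[0, 1, 4]
  pop 6: indeg[2]->0; indeg[3]->0 | ready=[2, 3] | order so far=[0, 1, 4, 6]
  pop 2: no out-edges | ready=[3] | order so far=[0, 1, 4, 6, 2]
  pop 3: indeg[5]->0 | ready=[5] | order so far=[0, 1, 4, 6, 2, 3]
  pop 5: no out-edges | ready=[] | order so far=[0, 1, 4, 6, 2, 3, 5]
  Result: [0, 1, 4, 6, 2, 3, 5]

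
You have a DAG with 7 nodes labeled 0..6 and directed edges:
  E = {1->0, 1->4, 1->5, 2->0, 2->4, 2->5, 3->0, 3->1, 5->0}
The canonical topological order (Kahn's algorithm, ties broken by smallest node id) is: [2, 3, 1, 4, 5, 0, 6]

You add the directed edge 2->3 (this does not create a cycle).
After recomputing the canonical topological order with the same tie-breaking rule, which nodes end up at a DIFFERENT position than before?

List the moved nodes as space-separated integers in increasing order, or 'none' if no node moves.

Answer: none

Derivation:
Old toposort: [2, 3, 1, 4, 5, 0, 6]
Added edge 2->3
Recompute Kahn (smallest-id tiebreak):
  initial in-degrees: [4, 1, 0, 1, 2, 2, 0]
  ready (indeg=0): [2, 6]
  pop 2: indeg[0]->3; indeg[3]->0; indeg[4]->1; indeg[5]->1 | ready=[3, 6] | order so far=[2]
  pop 3: indeg[0]->2; indeg[1]->0 | ready=[1, 6] | order so far=[2, 3]
  pop 1: indeg[0]->1; indeg[4]->0; indeg[5]->0 | ready=[4, 5, 6] | order so far=[2, 3, 1]
  pop 4: no out-edges | ready=[5, 6] | order so far=[2, 3, 1, 4]
  pop 5: indeg[0]->0 | ready=[0, 6] | order so far=[2, 3, 1, 4, 5]
  pop 0: no out-edges | ready=[6] | order so far=[2, 3, 1, 4, 5, 0]
  pop 6: no out-edges | ready=[] | order so far=[2, 3, 1, 4, 5, 0, 6]
New canonical toposort: [2, 3, 1, 4, 5, 0, 6]
Compare positions:
  Node 0: index 5 -> 5 (same)
  Node 1: index 2 -> 2 (same)
  Node 2: index 0 -> 0 (same)
  Node 3: index 1 -> 1 (same)
  Node 4: index 3 -> 3 (same)
  Node 5: index 4 -> 4 (same)
  Node 6: index 6 -> 6 (same)
Nodes that changed position: none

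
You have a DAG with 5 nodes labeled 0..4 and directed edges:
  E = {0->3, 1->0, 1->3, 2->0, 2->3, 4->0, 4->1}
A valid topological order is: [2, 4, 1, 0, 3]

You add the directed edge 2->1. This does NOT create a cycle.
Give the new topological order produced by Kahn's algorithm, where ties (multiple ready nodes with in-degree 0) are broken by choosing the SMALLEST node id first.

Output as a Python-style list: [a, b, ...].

Old toposort: [2, 4, 1, 0, 3]
Added edge: 2->1
Position of 2 (0) < position of 1 (2). Old order still valid.
Run Kahn's algorithm (break ties by smallest node id):
  initial in-degrees: [3, 2, 0, 3, 0]
  ready (indeg=0): [2, 4]
  pop 2: indeg[0]->2; indeg[1]->1; indeg[3]->2 | ready=[4] | order so far=[2]
  pop 4: indeg[0]->1; indeg[1]->0 | ready=[1] | order so far=[2, 4]
  pop 1: indeg[0]->0; indeg[3]->1 | ready=[0] | order so far=[2, 4, 1]
  pop 0: indeg[3]->0 | ready=[3] | order so far=[2, 4, 1, 0]
  pop 3: no out-edges | ready=[] | order so far=[2, 4, 1, 0, 3]
  Result: [2, 4, 1, 0, 3]

Answer: [2, 4, 1, 0, 3]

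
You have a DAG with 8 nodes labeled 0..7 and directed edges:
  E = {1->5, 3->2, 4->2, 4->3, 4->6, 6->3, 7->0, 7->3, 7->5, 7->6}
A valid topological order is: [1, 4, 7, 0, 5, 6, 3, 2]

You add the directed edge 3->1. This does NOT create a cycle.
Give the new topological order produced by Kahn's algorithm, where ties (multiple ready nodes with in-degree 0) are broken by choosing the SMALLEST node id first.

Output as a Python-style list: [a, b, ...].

Answer: [4, 7, 0, 6, 3, 1, 2, 5]

Derivation:
Old toposort: [1, 4, 7, 0, 5, 6, 3, 2]
Added edge: 3->1
Position of 3 (6) > position of 1 (0). Must reorder: 3 must now come before 1.
Run Kahn's algorithm (break ties by smallest node id):
  initial in-degrees: [1, 1, 2, 3, 0, 2, 2, 0]
  ready (indeg=0): [4, 7]
  pop 4: indeg[2]->1; indeg[3]->2; indeg[6]->1 | ready=[7] | order so far=[4]
  pop 7: indeg[0]->0; indeg[3]->1; indeg[5]->1; indeg[6]->0 | ready=[0, 6] | order so far=[4, 7]
  pop 0: no out-edges | ready=[6] | order so far=[4, 7, 0]
  pop 6: indeg[3]->0 | ready=[3] | order so far=[4, 7, 0, 6]
  pop 3: indeg[1]->0; indeg[2]->0 | ready=[1, 2] | order so far=[4, 7, 0, 6, 3]
  pop 1: indeg[5]->0 | ready=[2, 5] | order so far=[4, 7, 0, 6, 3, 1]
  pop 2: no out-edges | ready=[5] | order so far=[4, 7, 0, 6, 3, 1, 2]
  pop 5: no out-edges | ready=[] | order so far=[4, 7, 0, 6, 3, 1, 2, 5]
  Result: [4, 7, 0, 6, 3, 1, 2, 5]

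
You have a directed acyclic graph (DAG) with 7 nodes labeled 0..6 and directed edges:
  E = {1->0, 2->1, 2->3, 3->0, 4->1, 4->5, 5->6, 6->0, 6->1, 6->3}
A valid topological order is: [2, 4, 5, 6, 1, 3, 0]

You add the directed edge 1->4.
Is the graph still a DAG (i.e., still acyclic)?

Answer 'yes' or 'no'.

Given toposort: [2, 4, 5, 6, 1, 3, 0]
Position of 1: index 4; position of 4: index 1
New edge 1->4: backward (u after v in old order)
Backward edge: old toposort is now invalid. Check if this creates a cycle.
Does 4 already reach 1? Reachable from 4: [0, 1, 3, 4, 5, 6]. YES -> cycle!
Still a DAG? no

Answer: no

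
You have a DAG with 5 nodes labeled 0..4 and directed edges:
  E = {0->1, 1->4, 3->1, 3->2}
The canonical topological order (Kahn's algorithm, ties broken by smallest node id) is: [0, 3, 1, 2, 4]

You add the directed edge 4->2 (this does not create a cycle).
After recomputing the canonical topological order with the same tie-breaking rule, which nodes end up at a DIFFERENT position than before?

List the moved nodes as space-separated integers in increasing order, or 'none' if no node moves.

Answer: 2 4

Derivation:
Old toposort: [0, 3, 1, 2, 4]
Added edge 4->2
Recompute Kahn (smallest-id tiebreak):
  initial in-degrees: [0, 2, 2, 0, 1]
  ready (indeg=0): [0, 3]
  pop 0: indeg[1]->1 | ready=[3] | order so far=[0]
  pop 3: indeg[1]->0; indeg[2]->1 | ready=[1] | order so far=[0, 3]
  pop 1: indeg[4]->0 | ready=[4] | order so far=[0, 3, 1]
  pop 4: indeg[2]->0 | ready=[2] | order so far=[0, 3, 1, 4]
  pop 2: no out-edges | ready=[] | order so far=[0, 3, 1, 4, 2]
New canonical toposort: [0, 3, 1, 4, 2]
Compare positions:
  Node 0: index 0 -> 0 (same)
  Node 1: index 2 -> 2 (same)
  Node 2: index 3 -> 4 (moved)
  Node 3: index 1 -> 1 (same)
  Node 4: index 4 -> 3 (moved)
Nodes that changed position: 2 4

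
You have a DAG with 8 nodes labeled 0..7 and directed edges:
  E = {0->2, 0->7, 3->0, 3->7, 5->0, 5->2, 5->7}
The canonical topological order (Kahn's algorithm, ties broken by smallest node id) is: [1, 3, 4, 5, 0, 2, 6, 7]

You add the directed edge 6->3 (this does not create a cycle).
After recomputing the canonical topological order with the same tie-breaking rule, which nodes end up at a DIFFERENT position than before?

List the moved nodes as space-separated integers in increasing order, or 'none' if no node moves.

Old toposort: [1, 3, 4, 5, 0, 2, 6, 7]
Added edge 6->3
Recompute Kahn (smallest-id tiebreak):
  initial in-degrees: [2, 0, 2, 1, 0, 0, 0, 3]
  ready (indeg=0): [1, 4, 5, 6]
  pop 1: no out-edges | ready=[4, 5, 6] | order so far=[1]
  pop 4: no out-edges | ready=[5, 6] | order so far=[1, 4]
  pop 5: indeg[0]->1; indeg[2]->1; indeg[7]->2 | ready=[6] | order so far=[1, 4, 5]
  pop 6: indeg[3]->0 | ready=[3] | order so far=[1, 4, 5, 6]
  pop 3: indeg[0]->0; indeg[7]->1 | ready=[0] | order so far=[1, 4, 5, 6, 3]
  pop 0: indeg[2]->0; indeg[7]->0 | ready=[2, 7] | order so far=[1, 4, 5, 6, 3, 0]
  pop 2: no out-edges | ready=[7] | order so far=[1, 4, 5, 6, 3, 0, 2]
  pop 7: no out-edges | ready=[] | order so far=[1, 4, 5, 6, 3, 0, 2, 7]
New canonical toposort: [1, 4, 5, 6, 3, 0, 2, 7]
Compare positions:
  Node 0: index 4 -> 5 (moved)
  Node 1: index 0 -> 0 (same)
  Node 2: index 5 -> 6 (moved)
  Node 3: index 1 -> 4 (moved)
  Node 4: index 2 -> 1 (moved)
  Node 5: index 3 -> 2 (moved)
  Node 6: index 6 -> 3 (moved)
  Node 7: index 7 -> 7 (same)
Nodes that changed position: 0 2 3 4 5 6

Answer: 0 2 3 4 5 6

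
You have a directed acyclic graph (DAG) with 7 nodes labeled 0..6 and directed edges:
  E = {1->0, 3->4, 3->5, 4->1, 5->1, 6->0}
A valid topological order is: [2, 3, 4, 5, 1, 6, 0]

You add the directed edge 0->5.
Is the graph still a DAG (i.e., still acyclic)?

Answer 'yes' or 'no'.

Answer: no

Derivation:
Given toposort: [2, 3, 4, 5, 1, 6, 0]
Position of 0: index 6; position of 5: index 3
New edge 0->5: backward (u after v in old order)
Backward edge: old toposort is now invalid. Check if this creates a cycle.
Does 5 already reach 0? Reachable from 5: [0, 1, 5]. YES -> cycle!
Still a DAG? no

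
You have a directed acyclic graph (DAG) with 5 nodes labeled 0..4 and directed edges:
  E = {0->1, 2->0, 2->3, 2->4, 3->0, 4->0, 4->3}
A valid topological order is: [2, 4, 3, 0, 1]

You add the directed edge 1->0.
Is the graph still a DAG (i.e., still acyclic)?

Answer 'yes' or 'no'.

Given toposort: [2, 4, 3, 0, 1]
Position of 1: index 4; position of 0: index 3
New edge 1->0: backward (u after v in old order)
Backward edge: old toposort is now invalid. Check if this creates a cycle.
Does 0 already reach 1? Reachable from 0: [0, 1]. YES -> cycle!
Still a DAG? no

Answer: no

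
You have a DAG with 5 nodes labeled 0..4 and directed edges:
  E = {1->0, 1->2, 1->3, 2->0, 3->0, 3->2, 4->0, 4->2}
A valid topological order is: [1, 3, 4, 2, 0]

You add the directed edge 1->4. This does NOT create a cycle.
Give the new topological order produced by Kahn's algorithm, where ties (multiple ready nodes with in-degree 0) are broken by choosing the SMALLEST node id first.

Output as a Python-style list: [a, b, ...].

Answer: [1, 3, 4, 2, 0]

Derivation:
Old toposort: [1, 3, 4, 2, 0]
Added edge: 1->4
Position of 1 (0) < position of 4 (2). Old order still valid.
Run Kahn's algorithm (break ties by smallest node id):
  initial in-degrees: [4, 0, 3, 1, 1]
  ready (indeg=0): [1]
  pop 1: indeg[0]->3; indeg[2]->2; indeg[3]->0; indeg[4]->0 | ready=[3, 4] | order so far=[1]
  pop 3: indeg[0]->2; indeg[2]->1 | ready=[4] | order so far=[1, 3]
  pop 4: indeg[0]->1; indeg[2]->0 | ready=[2] | order so far=[1, 3, 4]
  pop 2: indeg[0]->0 | ready=[0] | order so far=[1, 3, 4, 2]
  pop 0: no out-edges | ready=[] | order so far=[1, 3, 4, 2, 0]
  Result: [1, 3, 4, 2, 0]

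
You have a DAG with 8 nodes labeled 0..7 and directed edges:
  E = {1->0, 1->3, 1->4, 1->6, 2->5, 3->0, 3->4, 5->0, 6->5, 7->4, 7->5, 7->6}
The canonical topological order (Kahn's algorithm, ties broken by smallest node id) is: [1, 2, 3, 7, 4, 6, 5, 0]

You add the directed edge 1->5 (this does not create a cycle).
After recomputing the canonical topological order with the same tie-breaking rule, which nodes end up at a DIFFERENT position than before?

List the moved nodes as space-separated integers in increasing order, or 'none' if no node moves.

Answer: none

Derivation:
Old toposort: [1, 2, 3, 7, 4, 6, 5, 0]
Added edge 1->5
Recompute Kahn (smallest-id tiebreak):
  initial in-degrees: [3, 0, 0, 1, 3, 4, 2, 0]
  ready (indeg=0): [1, 2, 7]
  pop 1: indeg[0]->2; indeg[3]->0; indeg[4]->2; indeg[5]->3; indeg[6]->1 | ready=[2, 3, 7] | order so far=[1]
  pop 2: indeg[5]->2 | ready=[3, 7] | order so far=[1, 2]
  pop 3: indeg[0]->1; indeg[4]->1 | ready=[7] | order so far=[1, 2, 3]
  pop 7: indeg[4]->0; indeg[5]->1; indeg[6]->0 | ready=[4, 6] | order so far=[1, 2, 3, 7]
  pop 4: no out-edges | ready=[6] | order so far=[1, 2, 3, 7, 4]
  pop 6: indeg[5]->0 | ready=[5] | order so far=[1, 2, 3, 7, 4, 6]
  pop 5: indeg[0]->0 | ready=[0] | order so far=[1, 2, 3, 7, 4, 6, 5]
  pop 0: no out-edges | ready=[] | order so far=[1, 2, 3, 7, 4, 6, 5, 0]
New canonical toposort: [1, 2, 3, 7, 4, 6, 5, 0]
Compare positions:
  Node 0: index 7 -> 7 (same)
  Node 1: index 0 -> 0 (same)
  Node 2: index 1 -> 1 (same)
  Node 3: index 2 -> 2 (same)
  Node 4: index 4 -> 4 (same)
  Node 5: index 6 -> 6 (same)
  Node 6: index 5 -> 5 (same)
  Node 7: index 3 -> 3 (same)
Nodes that changed position: none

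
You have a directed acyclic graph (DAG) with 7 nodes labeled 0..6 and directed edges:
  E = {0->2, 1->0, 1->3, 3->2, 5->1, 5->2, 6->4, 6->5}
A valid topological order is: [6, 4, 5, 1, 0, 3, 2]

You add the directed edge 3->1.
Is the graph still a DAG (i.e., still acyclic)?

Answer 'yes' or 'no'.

Given toposort: [6, 4, 5, 1, 0, 3, 2]
Position of 3: index 5; position of 1: index 3
New edge 3->1: backward (u after v in old order)
Backward edge: old toposort is now invalid. Check if this creates a cycle.
Does 1 already reach 3? Reachable from 1: [0, 1, 2, 3]. YES -> cycle!
Still a DAG? no

Answer: no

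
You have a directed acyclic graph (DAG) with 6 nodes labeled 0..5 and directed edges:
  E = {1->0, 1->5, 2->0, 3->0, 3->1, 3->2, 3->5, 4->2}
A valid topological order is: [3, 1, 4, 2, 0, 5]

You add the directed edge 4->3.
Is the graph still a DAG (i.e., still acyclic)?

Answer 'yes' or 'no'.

Given toposort: [3, 1, 4, 2, 0, 5]
Position of 4: index 2; position of 3: index 0
New edge 4->3: backward (u after v in old order)
Backward edge: old toposort is now invalid. Check if this creates a cycle.
Does 3 already reach 4? Reachable from 3: [0, 1, 2, 3, 5]. NO -> still a DAG (reorder needed).
Still a DAG? yes

Answer: yes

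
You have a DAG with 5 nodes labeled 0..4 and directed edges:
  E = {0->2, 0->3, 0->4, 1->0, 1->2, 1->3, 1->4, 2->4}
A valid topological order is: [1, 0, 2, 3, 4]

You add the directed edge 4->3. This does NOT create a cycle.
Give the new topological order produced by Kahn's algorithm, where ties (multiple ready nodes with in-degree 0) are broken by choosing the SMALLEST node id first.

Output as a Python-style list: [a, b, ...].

Answer: [1, 0, 2, 4, 3]

Derivation:
Old toposort: [1, 0, 2, 3, 4]
Added edge: 4->3
Position of 4 (4) > position of 3 (3). Must reorder: 4 must now come before 3.
Run Kahn's algorithm (break ties by smallest node id):
  initial in-degrees: [1, 0, 2, 3, 3]
  ready (indeg=0): [1]
  pop 1: indeg[0]->0; indeg[2]->1; indeg[3]->2; indeg[4]->2 | ready=[0] | order so far=[1]
  pop 0: indeg[2]->0; indeg[3]->1; indeg[4]->1 | ready=[2] | order so far=[1, 0]
  pop 2: indeg[4]->0 | ready=[4] | order so far=[1, 0, 2]
  pop 4: indeg[3]->0 | ready=[3] | order so far=[1, 0, 2, 4]
  pop 3: no out-edges | ready=[] | order so far=[1, 0, 2, 4, 3]
  Result: [1, 0, 2, 4, 3]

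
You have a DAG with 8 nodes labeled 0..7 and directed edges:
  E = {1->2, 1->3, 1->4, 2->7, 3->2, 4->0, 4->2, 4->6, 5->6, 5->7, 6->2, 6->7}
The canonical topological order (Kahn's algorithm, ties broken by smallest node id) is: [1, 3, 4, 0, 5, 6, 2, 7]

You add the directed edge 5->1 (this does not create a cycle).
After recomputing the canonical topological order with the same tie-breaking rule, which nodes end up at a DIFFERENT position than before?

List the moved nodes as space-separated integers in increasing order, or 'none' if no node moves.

Answer: 0 1 3 4 5

Derivation:
Old toposort: [1, 3, 4, 0, 5, 6, 2, 7]
Added edge 5->1
Recompute Kahn (smallest-id tiebreak):
  initial in-degrees: [1, 1, 4, 1, 1, 0, 2, 3]
  ready (indeg=0): [5]
  pop 5: indeg[1]->0; indeg[6]->1; indeg[7]->2 | ready=[1] | order so far=[5]
  pop 1: indeg[2]->3; indeg[3]->0; indeg[4]->0 | ready=[3, 4] | order so far=[5, 1]
  pop 3: indeg[2]->2 | ready=[4] | order so far=[5, 1, 3]
  pop 4: indeg[0]->0; indeg[2]->1; indeg[6]->0 | ready=[0, 6] | order so far=[5, 1, 3, 4]
  pop 0: no out-edges | ready=[6] | order so far=[5, 1, 3, 4, 0]
  pop 6: indeg[2]->0; indeg[7]->1 | ready=[2] | order so far=[5, 1, 3, 4, 0, 6]
  pop 2: indeg[7]->0 | ready=[7] | order so far=[5, 1, 3, 4, 0, 6, 2]
  pop 7: no out-edges | ready=[] | order so far=[5, 1, 3, 4, 0, 6, 2, 7]
New canonical toposort: [5, 1, 3, 4, 0, 6, 2, 7]
Compare positions:
  Node 0: index 3 -> 4 (moved)
  Node 1: index 0 -> 1 (moved)
  Node 2: index 6 -> 6 (same)
  Node 3: index 1 -> 2 (moved)
  Node 4: index 2 -> 3 (moved)
  Node 5: index 4 -> 0 (moved)
  Node 6: index 5 -> 5 (same)
  Node 7: index 7 -> 7 (same)
Nodes that changed position: 0 1 3 4 5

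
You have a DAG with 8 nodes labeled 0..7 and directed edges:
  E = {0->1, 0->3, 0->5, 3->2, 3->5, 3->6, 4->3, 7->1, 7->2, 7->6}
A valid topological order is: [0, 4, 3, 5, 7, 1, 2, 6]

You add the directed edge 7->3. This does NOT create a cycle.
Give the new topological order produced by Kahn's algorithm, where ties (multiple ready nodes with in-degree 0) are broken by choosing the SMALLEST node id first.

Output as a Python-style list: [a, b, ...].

Answer: [0, 4, 7, 1, 3, 2, 5, 6]

Derivation:
Old toposort: [0, 4, 3, 5, 7, 1, 2, 6]
Added edge: 7->3
Position of 7 (4) > position of 3 (2). Must reorder: 7 must now come before 3.
Run Kahn's algorithm (break ties by smallest node id):
  initial in-degrees: [0, 2, 2, 3, 0, 2, 2, 0]
  ready (indeg=0): [0, 4, 7]
  pop 0: indeg[1]->1; indeg[3]->2; indeg[5]->1 | ready=[4, 7] | order so far=[0]
  pop 4: indeg[3]->1 | ready=[7] | order so far=[0, 4]
  pop 7: indeg[1]->0; indeg[2]->1; indeg[3]->0; indeg[6]->1 | ready=[1, 3] | order so far=[0, 4, 7]
  pop 1: no out-edges | ready=[3] | order so far=[0, 4, 7, 1]
  pop 3: indeg[2]->0; indeg[5]->0; indeg[6]->0 | ready=[2, 5, 6] | order so far=[0, 4, 7, 1, 3]
  pop 2: no out-edges | ready=[5, 6] | order so far=[0, 4, 7, 1, 3, 2]
  pop 5: no out-edges | ready=[6] | order so far=[0, 4, 7, 1, 3, 2, 5]
  pop 6: no out-edges | ready=[] | order so far=[0, 4, 7, 1, 3, 2, 5, 6]
  Result: [0, 4, 7, 1, 3, 2, 5, 6]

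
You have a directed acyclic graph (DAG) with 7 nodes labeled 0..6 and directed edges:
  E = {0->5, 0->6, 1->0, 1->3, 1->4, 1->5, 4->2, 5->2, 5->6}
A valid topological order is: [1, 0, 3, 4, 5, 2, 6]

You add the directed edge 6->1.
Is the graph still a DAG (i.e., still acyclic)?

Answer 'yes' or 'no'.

Given toposort: [1, 0, 3, 4, 5, 2, 6]
Position of 6: index 6; position of 1: index 0
New edge 6->1: backward (u after v in old order)
Backward edge: old toposort is now invalid. Check if this creates a cycle.
Does 1 already reach 6? Reachable from 1: [0, 1, 2, 3, 4, 5, 6]. YES -> cycle!
Still a DAG? no

Answer: no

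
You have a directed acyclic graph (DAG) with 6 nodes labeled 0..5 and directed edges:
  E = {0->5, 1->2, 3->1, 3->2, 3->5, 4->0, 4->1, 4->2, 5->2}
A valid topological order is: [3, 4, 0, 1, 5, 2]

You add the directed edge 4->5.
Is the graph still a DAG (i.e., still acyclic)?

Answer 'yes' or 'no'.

Given toposort: [3, 4, 0, 1, 5, 2]
Position of 4: index 1; position of 5: index 4
New edge 4->5: forward
Forward edge: respects the existing order. Still a DAG, same toposort still valid.
Still a DAG? yes

Answer: yes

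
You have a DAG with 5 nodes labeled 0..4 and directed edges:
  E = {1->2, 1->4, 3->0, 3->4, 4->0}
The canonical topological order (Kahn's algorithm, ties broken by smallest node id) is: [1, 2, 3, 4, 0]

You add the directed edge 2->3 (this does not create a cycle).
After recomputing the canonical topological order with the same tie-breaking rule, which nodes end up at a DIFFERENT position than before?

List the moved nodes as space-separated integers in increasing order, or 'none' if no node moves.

Old toposort: [1, 2, 3, 4, 0]
Added edge 2->3
Recompute Kahn (smallest-id tiebreak):
  initial in-degrees: [2, 0, 1, 1, 2]
  ready (indeg=0): [1]
  pop 1: indeg[2]->0; indeg[4]->1 | ready=[2] | order so far=[1]
  pop 2: indeg[3]->0 | ready=[3] | order so far=[1, 2]
  pop 3: indeg[0]->1; indeg[4]->0 | ready=[4] | order so far=[1, 2, 3]
  pop 4: indeg[0]->0 | ready=[0] | order so far=[1, 2, 3, 4]
  pop 0: no out-edges | ready=[] | order so far=[1, 2, 3, 4, 0]
New canonical toposort: [1, 2, 3, 4, 0]
Compare positions:
  Node 0: index 4 -> 4 (same)
  Node 1: index 0 -> 0 (same)
  Node 2: index 1 -> 1 (same)
  Node 3: index 2 -> 2 (same)
  Node 4: index 3 -> 3 (same)
Nodes that changed position: none

Answer: none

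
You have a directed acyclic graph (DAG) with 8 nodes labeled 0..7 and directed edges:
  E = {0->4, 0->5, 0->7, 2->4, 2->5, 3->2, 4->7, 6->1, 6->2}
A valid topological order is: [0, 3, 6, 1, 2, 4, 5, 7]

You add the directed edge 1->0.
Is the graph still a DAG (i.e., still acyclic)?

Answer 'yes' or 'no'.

Answer: yes

Derivation:
Given toposort: [0, 3, 6, 1, 2, 4, 5, 7]
Position of 1: index 3; position of 0: index 0
New edge 1->0: backward (u after v in old order)
Backward edge: old toposort is now invalid. Check if this creates a cycle.
Does 0 already reach 1? Reachable from 0: [0, 4, 5, 7]. NO -> still a DAG (reorder needed).
Still a DAG? yes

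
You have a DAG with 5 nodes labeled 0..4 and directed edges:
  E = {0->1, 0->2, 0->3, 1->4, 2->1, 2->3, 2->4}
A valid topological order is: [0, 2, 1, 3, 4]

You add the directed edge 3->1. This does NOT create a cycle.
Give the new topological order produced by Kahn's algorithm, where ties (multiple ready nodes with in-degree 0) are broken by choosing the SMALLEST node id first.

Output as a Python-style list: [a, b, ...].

Answer: [0, 2, 3, 1, 4]

Derivation:
Old toposort: [0, 2, 1, 3, 4]
Added edge: 3->1
Position of 3 (3) > position of 1 (2). Must reorder: 3 must now come before 1.
Run Kahn's algorithm (break ties by smallest node id):
  initial in-degrees: [0, 3, 1, 2, 2]
  ready (indeg=0): [0]
  pop 0: indeg[1]->2; indeg[2]->0; indeg[3]->1 | ready=[2] | order so far=[0]
  pop 2: indeg[1]->1; indeg[3]->0; indeg[4]->1 | ready=[3] | order so far=[0, 2]
  pop 3: indeg[1]->0 | ready=[1] | order so far=[0, 2, 3]
  pop 1: indeg[4]->0 | ready=[4] | order so far=[0, 2, 3, 1]
  pop 4: no out-edges | ready=[] | order so far=[0, 2, 3, 1, 4]
  Result: [0, 2, 3, 1, 4]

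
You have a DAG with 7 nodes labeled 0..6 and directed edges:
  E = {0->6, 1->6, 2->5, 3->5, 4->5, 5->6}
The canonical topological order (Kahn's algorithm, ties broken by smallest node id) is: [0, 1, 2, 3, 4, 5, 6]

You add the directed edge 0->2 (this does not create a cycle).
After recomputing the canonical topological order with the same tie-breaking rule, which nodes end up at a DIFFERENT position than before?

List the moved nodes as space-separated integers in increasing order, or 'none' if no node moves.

Old toposort: [0, 1, 2, 3, 4, 5, 6]
Added edge 0->2
Recompute Kahn (smallest-id tiebreak):
  initial in-degrees: [0, 0, 1, 0, 0, 3, 3]
  ready (indeg=0): [0, 1, 3, 4]
  pop 0: indeg[2]->0; indeg[6]->2 | ready=[1, 2, 3, 4] | order so far=[0]
  pop 1: indeg[6]->1 | ready=[2, 3, 4] | order so far=[0, 1]
  pop 2: indeg[5]->2 | ready=[3, 4] | order so far=[0, 1, 2]
  pop 3: indeg[5]->1 | ready=[4] | order so far=[0, 1, 2, 3]
  pop 4: indeg[5]->0 | ready=[5] | order so far=[0, 1, 2, 3, 4]
  pop 5: indeg[6]->0 | ready=[6] | order so far=[0, 1, 2, 3, 4, 5]
  pop 6: no out-edges | ready=[] | order so far=[0, 1, 2, 3, 4, 5, 6]
New canonical toposort: [0, 1, 2, 3, 4, 5, 6]
Compare positions:
  Node 0: index 0 -> 0 (same)
  Node 1: index 1 -> 1 (same)
  Node 2: index 2 -> 2 (same)
  Node 3: index 3 -> 3 (same)
  Node 4: index 4 -> 4 (same)
  Node 5: index 5 -> 5 (same)
  Node 6: index 6 -> 6 (same)
Nodes that changed position: none

Answer: none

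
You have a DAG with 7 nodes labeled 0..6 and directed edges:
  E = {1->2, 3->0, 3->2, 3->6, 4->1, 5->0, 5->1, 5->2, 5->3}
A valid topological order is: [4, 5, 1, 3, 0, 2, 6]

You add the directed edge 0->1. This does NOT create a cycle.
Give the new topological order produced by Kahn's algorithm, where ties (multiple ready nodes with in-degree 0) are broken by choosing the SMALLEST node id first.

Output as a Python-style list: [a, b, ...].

Old toposort: [4, 5, 1, 3, 0, 2, 6]
Added edge: 0->1
Position of 0 (4) > position of 1 (2). Must reorder: 0 must now come before 1.
Run Kahn's algorithm (break ties by smallest node id):
  initial in-degrees: [2, 3, 3, 1, 0, 0, 1]
  ready (indeg=0): [4, 5]
  pop 4: indeg[1]->2 | ready=[5] | order so far=[4]
  pop 5: indeg[0]->1; indeg[1]->1; indeg[2]->2; indeg[3]->0 | ready=[3] | order so far=[4, 5]
  pop 3: indeg[0]->0; indeg[2]->1; indeg[6]->0 | ready=[0, 6] | order so far=[4, 5, 3]
  pop 0: indeg[1]->0 | ready=[1, 6] | order so far=[4, 5, 3, 0]
  pop 1: indeg[2]->0 | ready=[2, 6] | order so far=[4, 5, 3, 0, 1]
  pop 2: no out-edges | ready=[6] | order so far=[4, 5, 3, 0, 1, 2]
  pop 6: no out-edges | ready=[] | order so far=[4, 5, 3, 0, 1, 2, 6]
  Result: [4, 5, 3, 0, 1, 2, 6]

Answer: [4, 5, 3, 0, 1, 2, 6]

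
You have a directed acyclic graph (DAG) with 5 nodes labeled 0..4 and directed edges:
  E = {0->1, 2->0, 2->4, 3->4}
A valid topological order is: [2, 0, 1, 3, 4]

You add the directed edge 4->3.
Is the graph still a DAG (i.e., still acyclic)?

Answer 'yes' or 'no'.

Answer: no

Derivation:
Given toposort: [2, 0, 1, 3, 4]
Position of 4: index 4; position of 3: index 3
New edge 4->3: backward (u after v in old order)
Backward edge: old toposort is now invalid. Check if this creates a cycle.
Does 3 already reach 4? Reachable from 3: [3, 4]. YES -> cycle!
Still a DAG? no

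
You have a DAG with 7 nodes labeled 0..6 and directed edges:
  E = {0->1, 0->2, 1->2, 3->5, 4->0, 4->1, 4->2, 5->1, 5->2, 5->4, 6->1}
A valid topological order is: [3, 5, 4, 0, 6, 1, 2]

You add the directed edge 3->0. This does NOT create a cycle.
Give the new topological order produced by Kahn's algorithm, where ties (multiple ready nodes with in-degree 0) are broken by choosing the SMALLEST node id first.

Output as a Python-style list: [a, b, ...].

Answer: [3, 5, 4, 0, 6, 1, 2]

Derivation:
Old toposort: [3, 5, 4, 0, 6, 1, 2]
Added edge: 3->0
Position of 3 (0) < position of 0 (3). Old order still valid.
Run Kahn's algorithm (break ties by smallest node id):
  initial in-degrees: [2, 4, 4, 0, 1, 1, 0]
  ready (indeg=0): [3, 6]
  pop 3: indeg[0]->1; indeg[5]->0 | ready=[5, 6] | order so far=[3]
  pop 5: indeg[1]->3; indeg[2]->3; indeg[4]->0 | ready=[4, 6] | order so far=[3, 5]
  pop 4: indeg[0]->0; indeg[1]->2; indeg[2]->2 | ready=[0, 6] | order so far=[3, 5, 4]
  pop 0: indeg[1]->1; indeg[2]->1 | ready=[6] | order so far=[3, 5, 4, 0]
  pop 6: indeg[1]->0 | ready=[1] | order so far=[3, 5, 4, 0, 6]
  pop 1: indeg[2]->0 | ready=[2] | order so far=[3, 5, 4, 0, 6, 1]
  pop 2: no out-edges | ready=[] | order so far=[3, 5, 4, 0, 6, 1, 2]
  Result: [3, 5, 4, 0, 6, 1, 2]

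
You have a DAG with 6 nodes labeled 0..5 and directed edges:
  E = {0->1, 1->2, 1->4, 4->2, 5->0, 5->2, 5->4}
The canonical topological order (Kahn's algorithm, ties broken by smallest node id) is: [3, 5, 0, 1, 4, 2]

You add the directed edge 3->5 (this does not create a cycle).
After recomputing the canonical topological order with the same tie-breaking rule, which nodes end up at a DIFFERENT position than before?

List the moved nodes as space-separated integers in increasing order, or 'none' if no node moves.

Old toposort: [3, 5, 0, 1, 4, 2]
Added edge 3->5
Recompute Kahn (smallest-id tiebreak):
  initial in-degrees: [1, 1, 3, 0, 2, 1]
  ready (indeg=0): [3]
  pop 3: indeg[5]->0 | ready=[5] | order so far=[3]
  pop 5: indeg[0]->0; indeg[2]->2; indeg[4]->1 | ready=[0] | order so far=[3, 5]
  pop 0: indeg[1]->0 | ready=[1] | order so far=[3, 5, 0]
  pop 1: indeg[2]->1; indeg[4]->0 | ready=[4] | order so far=[3, 5, 0, 1]
  pop 4: indeg[2]->0 | ready=[2] | order so far=[3, 5, 0, 1, 4]
  pop 2: no out-edges | ready=[] | order so far=[3, 5, 0, 1, 4, 2]
New canonical toposort: [3, 5, 0, 1, 4, 2]
Compare positions:
  Node 0: index 2 -> 2 (same)
  Node 1: index 3 -> 3 (same)
  Node 2: index 5 -> 5 (same)
  Node 3: index 0 -> 0 (same)
  Node 4: index 4 -> 4 (same)
  Node 5: index 1 -> 1 (same)
Nodes that changed position: none

Answer: none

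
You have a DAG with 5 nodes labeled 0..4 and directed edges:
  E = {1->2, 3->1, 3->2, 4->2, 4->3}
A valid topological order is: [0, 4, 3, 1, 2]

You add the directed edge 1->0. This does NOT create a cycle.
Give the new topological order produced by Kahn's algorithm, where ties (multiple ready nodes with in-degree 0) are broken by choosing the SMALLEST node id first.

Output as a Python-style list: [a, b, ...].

Answer: [4, 3, 1, 0, 2]

Derivation:
Old toposort: [0, 4, 3, 1, 2]
Added edge: 1->0
Position of 1 (3) > position of 0 (0). Must reorder: 1 must now come before 0.
Run Kahn's algorithm (break ties by smallest node id):
  initial in-degrees: [1, 1, 3, 1, 0]
  ready (indeg=0): [4]
  pop 4: indeg[2]->2; indeg[3]->0 | ready=[3] | order so far=[4]
  pop 3: indeg[1]->0; indeg[2]->1 | ready=[1] | order so far=[4, 3]
  pop 1: indeg[0]->0; indeg[2]->0 | ready=[0, 2] | order so far=[4, 3, 1]
  pop 0: no out-edges | ready=[2] | order so far=[4, 3, 1, 0]
  pop 2: no out-edges | ready=[] | order so far=[4, 3, 1, 0, 2]
  Result: [4, 3, 1, 0, 2]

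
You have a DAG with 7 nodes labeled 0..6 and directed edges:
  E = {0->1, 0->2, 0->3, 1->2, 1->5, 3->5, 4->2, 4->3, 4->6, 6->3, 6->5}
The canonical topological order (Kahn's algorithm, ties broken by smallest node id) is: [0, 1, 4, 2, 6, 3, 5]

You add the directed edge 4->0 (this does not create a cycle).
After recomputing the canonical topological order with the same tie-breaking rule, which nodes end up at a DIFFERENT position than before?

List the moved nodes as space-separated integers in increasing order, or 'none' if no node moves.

Old toposort: [0, 1, 4, 2, 6, 3, 5]
Added edge 4->0
Recompute Kahn (smallest-id tiebreak):
  initial in-degrees: [1, 1, 3, 3, 0, 3, 1]
  ready (indeg=0): [4]
  pop 4: indeg[0]->0; indeg[2]->2; indeg[3]->2; indeg[6]->0 | ready=[0, 6] | order so far=[4]
  pop 0: indeg[1]->0; indeg[2]->1; indeg[3]->1 | ready=[1, 6] | order so far=[4, 0]
  pop 1: indeg[2]->0; indeg[5]->2 | ready=[2, 6] | order so far=[4, 0, 1]
  pop 2: no out-edges | ready=[6] | order so far=[4, 0, 1, 2]
  pop 6: indeg[3]->0; indeg[5]->1 | ready=[3] | order so far=[4, 0, 1, 2, 6]
  pop 3: indeg[5]->0 | ready=[5] | order so far=[4, 0, 1, 2, 6, 3]
  pop 5: no out-edges | ready=[] | order so far=[4, 0, 1, 2, 6, 3, 5]
New canonical toposort: [4, 0, 1, 2, 6, 3, 5]
Compare positions:
  Node 0: index 0 -> 1 (moved)
  Node 1: index 1 -> 2 (moved)
  Node 2: index 3 -> 3 (same)
  Node 3: index 5 -> 5 (same)
  Node 4: index 2 -> 0 (moved)
  Node 5: index 6 -> 6 (same)
  Node 6: index 4 -> 4 (same)
Nodes that changed position: 0 1 4

Answer: 0 1 4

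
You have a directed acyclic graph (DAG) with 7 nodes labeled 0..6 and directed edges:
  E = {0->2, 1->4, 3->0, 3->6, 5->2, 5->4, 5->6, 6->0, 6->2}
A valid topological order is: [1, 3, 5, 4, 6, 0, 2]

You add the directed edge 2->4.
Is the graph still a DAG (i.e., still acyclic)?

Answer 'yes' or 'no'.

Answer: yes

Derivation:
Given toposort: [1, 3, 5, 4, 6, 0, 2]
Position of 2: index 6; position of 4: index 3
New edge 2->4: backward (u after v in old order)
Backward edge: old toposort is now invalid. Check if this creates a cycle.
Does 4 already reach 2? Reachable from 4: [4]. NO -> still a DAG (reorder needed).
Still a DAG? yes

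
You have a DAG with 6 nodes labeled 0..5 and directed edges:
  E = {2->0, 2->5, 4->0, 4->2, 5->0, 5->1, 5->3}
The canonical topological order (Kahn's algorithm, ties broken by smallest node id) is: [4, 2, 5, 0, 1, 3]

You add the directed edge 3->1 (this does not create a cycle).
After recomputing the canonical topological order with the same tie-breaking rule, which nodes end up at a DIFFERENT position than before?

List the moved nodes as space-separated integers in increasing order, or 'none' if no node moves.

Old toposort: [4, 2, 5, 0, 1, 3]
Added edge 3->1
Recompute Kahn (smallest-id tiebreak):
  initial in-degrees: [3, 2, 1, 1, 0, 1]
  ready (indeg=0): [4]
  pop 4: indeg[0]->2; indeg[2]->0 | ready=[2] | order so far=[4]
  pop 2: indeg[0]->1; indeg[5]->0 | ready=[5] | order so far=[4, 2]
  pop 5: indeg[0]->0; indeg[1]->1; indeg[3]->0 | ready=[0, 3] | order so far=[4, 2, 5]
  pop 0: no out-edges | ready=[3] | order so far=[4, 2, 5, 0]
  pop 3: indeg[1]->0 | ready=[1] | order so far=[4, 2, 5, 0, 3]
  pop 1: no out-edges | ready=[] | order so far=[4, 2, 5, 0, 3, 1]
New canonical toposort: [4, 2, 5, 0, 3, 1]
Compare positions:
  Node 0: index 3 -> 3 (same)
  Node 1: index 4 -> 5 (moved)
  Node 2: index 1 -> 1 (same)
  Node 3: index 5 -> 4 (moved)
  Node 4: index 0 -> 0 (same)
  Node 5: index 2 -> 2 (same)
Nodes that changed position: 1 3

Answer: 1 3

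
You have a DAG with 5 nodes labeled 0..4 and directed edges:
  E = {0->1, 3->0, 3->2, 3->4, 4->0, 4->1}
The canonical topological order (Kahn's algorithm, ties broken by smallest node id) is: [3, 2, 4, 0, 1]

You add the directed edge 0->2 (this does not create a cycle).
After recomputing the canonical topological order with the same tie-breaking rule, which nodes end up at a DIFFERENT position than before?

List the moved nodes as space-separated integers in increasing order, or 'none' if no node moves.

Old toposort: [3, 2, 4, 0, 1]
Added edge 0->2
Recompute Kahn (smallest-id tiebreak):
  initial in-degrees: [2, 2, 2, 0, 1]
  ready (indeg=0): [3]
  pop 3: indeg[0]->1; indeg[2]->1; indeg[4]->0 | ready=[4] | order so far=[3]
  pop 4: indeg[0]->0; indeg[1]->1 | ready=[0] | order so far=[3, 4]
  pop 0: indeg[1]->0; indeg[2]->0 | ready=[1, 2] | order so far=[3, 4, 0]
  pop 1: no out-edges | ready=[2] | order so far=[3, 4, 0, 1]
  pop 2: no out-edges | ready=[] | order so far=[3, 4, 0, 1, 2]
New canonical toposort: [3, 4, 0, 1, 2]
Compare positions:
  Node 0: index 3 -> 2 (moved)
  Node 1: index 4 -> 3 (moved)
  Node 2: index 1 -> 4 (moved)
  Node 3: index 0 -> 0 (same)
  Node 4: index 2 -> 1 (moved)
Nodes that changed position: 0 1 2 4

Answer: 0 1 2 4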